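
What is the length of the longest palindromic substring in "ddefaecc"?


Input: "ddefaecc"
Checking substrings for palindromes:
  [0:2] "dd" (len 2) => palindrome
  [6:8] "cc" (len 2) => palindrome
Longest palindromic substring: "dd" with length 2

2


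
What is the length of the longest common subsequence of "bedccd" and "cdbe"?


LCS of "bedccd" and "cdbe"
DP table:
           c    d    b    e
      0    0    0    0    0
  b   0    0    0    1    1
  e   0    0    0    1    2
  d   0    0    1    1    2
  c   0    1    1    1    2
  c   0    1    1    1    2
  d   0    1    2    2    2
LCS length = dp[6][4] = 2

2


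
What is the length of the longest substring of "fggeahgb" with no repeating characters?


Input: "fggeahgb"
Sliding window (track last position of each char):
  Position 0 ('f'): window [0,0] length 1 -- new best
  Position 1 ('g'): window [0,1] length 2 -- new best
  Position 2 ('g'): repeat (last at 1), move window start to 2
  Position 2 ('g'): window [2,2] length 1
  Position 3 ('e'): window [2,3] length 2
  Position 4 ('a'): window [2,4] length 3 -- new best
  Position 5 ('h'): window [2,5] length 4 -- new best
  Position 6 ('g'): repeat (last at 2), move window start to 3
  Position 6 ('g'): window [3,6] length 4
  Position 7 ('b'): window [3,7] length 5 -- new best
Longest substring with no repeats: "eahgb" with length 5

5


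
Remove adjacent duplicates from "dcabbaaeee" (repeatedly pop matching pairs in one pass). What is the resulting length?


Input: dcabbaaeee
Stack-based adjacent duplicate removal:
  Read 'd': push. Stack: d
  Read 'c': push. Stack: dc
  Read 'a': push. Stack: dca
  Read 'b': push. Stack: dcab
  Read 'b': matches stack top 'b' => pop. Stack: dca
  Read 'a': matches stack top 'a' => pop. Stack: dc
  Read 'a': push. Stack: dca
  Read 'e': push. Stack: dcae
  Read 'e': matches stack top 'e' => pop. Stack: dca
  Read 'e': push. Stack: dcae
Final stack: "dcae" (length 4)

4


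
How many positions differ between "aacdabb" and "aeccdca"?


Comparing "aacdabb" and "aeccdca" position by position:
  Position 0: 'a' vs 'a' => same
  Position 1: 'a' vs 'e' => DIFFER
  Position 2: 'c' vs 'c' => same
  Position 3: 'd' vs 'c' => DIFFER
  Position 4: 'a' vs 'd' => DIFFER
  Position 5: 'b' vs 'c' => DIFFER
  Position 6: 'b' vs 'a' => DIFFER
Positions that differ: 5

5


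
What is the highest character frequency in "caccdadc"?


Input: caccdadc
Character counts:
  'a': 2
  'c': 4
  'd': 2
Maximum frequency: 4

4


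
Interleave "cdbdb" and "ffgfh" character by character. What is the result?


Interleaving "cdbdb" and "ffgfh":
  Position 0: 'c' from first, 'f' from second => "cf"
  Position 1: 'd' from first, 'f' from second => "df"
  Position 2: 'b' from first, 'g' from second => "bg"
  Position 3: 'd' from first, 'f' from second => "df"
  Position 4: 'b' from first, 'h' from second => "bh"
Result: cfdfbgdfbh

cfdfbgdfbh


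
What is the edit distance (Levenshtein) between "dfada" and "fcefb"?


Computing edit distance: "dfada" -> "fcefb"
DP table:
           f    c    e    f    b
      0    1    2    3    4    5
  d   1    1    2    3    4    5
  f   2    1    2    3    3    4
  a   3    2    2    3    4    4
  d   4    3    3    3    4    5
  a   5    4    4    4    4    5
Edit distance = dp[5][5] = 5

5


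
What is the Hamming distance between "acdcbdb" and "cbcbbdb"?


Comparing "acdcbdb" and "cbcbbdb" position by position:
  Position 0: 'a' vs 'c' => differ
  Position 1: 'c' vs 'b' => differ
  Position 2: 'd' vs 'c' => differ
  Position 3: 'c' vs 'b' => differ
  Position 4: 'b' vs 'b' => same
  Position 5: 'd' vs 'd' => same
  Position 6: 'b' vs 'b' => same
Total differences (Hamming distance): 4

4


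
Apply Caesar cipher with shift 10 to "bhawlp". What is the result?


Caesar cipher: shift "bhawlp" by 10
  'b' (pos 1) + 10 = pos 11 = 'l'
  'h' (pos 7) + 10 = pos 17 = 'r'
  'a' (pos 0) + 10 = pos 10 = 'k'
  'w' (pos 22) + 10 = pos 6 = 'g'
  'l' (pos 11) + 10 = pos 21 = 'v'
  'p' (pos 15) + 10 = pos 25 = 'z'
Result: lrkgvz

lrkgvz


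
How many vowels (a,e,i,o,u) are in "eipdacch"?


Input: eipdacch
Checking each character:
  'e' at position 0: vowel (running total: 1)
  'i' at position 1: vowel (running total: 2)
  'p' at position 2: consonant
  'd' at position 3: consonant
  'a' at position 4: vowel (running total: 3)
  'c' at position 5: consonant
  'c' at position 6: consonant
  'h' at position 7: consonant
Total vowels: 3

3


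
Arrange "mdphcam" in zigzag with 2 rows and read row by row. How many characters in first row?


Zigzag "mdphcam" into 2 rows:
Placing characters:
  'm' => row 0
  'd' => row 1
  'p' => row 0
  'h' => row 1
  'c' => row 0
  'a' => row 1
  'm' => row 0
Rows:
  Row 0: "mpcm"
  Row 1: "dha"
First row length: 4

4


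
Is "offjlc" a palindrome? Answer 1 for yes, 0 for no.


Input: offjlc
Reversed: cljffo
  Compare pos 0 ('o') with pos 5 ('c'): MISMATCH
  Compare pos 1 ('f') with pos 4 ('l'): MISMATCH
  Compare pos 2 ('f') with pos 3 ('j'): MISMATCH
Result: not a palindrome

0


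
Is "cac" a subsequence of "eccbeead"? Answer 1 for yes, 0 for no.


Check if "cac" is a subsequence of "eccbeead"
Greedy scan:
  Position 0 ('e'): no match needed
  Position 1 ('c'): matches sub[0] = 'c'
  Position 2 ('c'): no match needed
  Position 3 ('b'): no match needed
  Position 4 ('e'): no match needed
  Position 5 ('e'): no match needed
  Position 6 ('a'): matches sub[1] = 'a'
  Position 7 ('d'): no match needed
Only matched 2/3 characters => not a subsequence

0


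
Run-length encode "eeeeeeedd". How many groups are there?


Input: eeeeeeedd
Scanning for consecutive runs:
  Group 1: 'e' x 7 (positions 0-6)
  Group 2: 'd' x 2 (positions 7-8)
Total groups: 2

2


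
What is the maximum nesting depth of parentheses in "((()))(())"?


Input: "((()))(())"
Tracking depth:
  Position 0 '(': depth becomes 1
  Position 1 '(': depth becomes 2
  Position 2 '(': depth becomes 3
  Position 3 ')': depth becomes 2
  Position 4 ')': depth becomes 1
  Position 5 ')': depth becomes 0
  Position 6 '(': depth becomes 1
  Position 7 '(': depth becomes 2
  Position 8 ')': depth becomes 1
  Position 9 ')': depth becomes 0
Maximum depth reached: 3

3


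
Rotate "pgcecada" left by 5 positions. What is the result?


Input: "pgcecada", rotate left by 5
First 5 characters: "pgcec"
Remaining characters: "ada"
Concatenate remaining + first: "ada" + "pgcec" = "adapgcec"

adapgcec


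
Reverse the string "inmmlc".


Input: inmmlc
Reading characters right to left:
  Position 5: 'c'
  Position 4: 'l'
  Position 3: 'm'
  Position 2: 'm'
  Position 1: 'n'
  Position 0: 'i'
Reversed: clmmni

clmmni


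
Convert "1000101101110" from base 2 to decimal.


Input: "1000101101110" in base 2
Positional expansion:
  Digit '1' (value 1) x 2^12 = 4096
  Digit '0' (value 0) x 2^11 = 0
  Digit '0' (value 0) x 2^10 = 0
  Digit '0' (value 0) x 2^9 = 0
  Digit '1' (value 1) x 2^8 = 256
  Digit '0' (value 0) x 2^7 = 0
  Digit '1' (value 1) x 2^6 = 64
  Digit '1' (value 1) x 2^5 = 32
  Digit '0' (value 0) x 2^4 = 0
  Digit '1' (value 1) x 2^3 = 8
  Digit '1' (value 1) x 2^2 = 4
  Digit '1' (value 1) x 2^1 = 2
  Digit '0' (value 0) x 2^0 = 0
Sum = 4462

4462


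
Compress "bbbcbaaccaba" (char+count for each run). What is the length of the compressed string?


Input: bbbcbaaccaba
Runs:
  'b' x 3 => "b3"
  'c' x 1 => "c1"
  'b' x 1 => "b1"
  'a' x 2 => "a2"
  'c' x 2 => "c2"
  'a' x 1 => "a1"
  'b' x 1 => "b1"
  'a' x 1 => "a1"
Compressed: "b3c1b1a2c2a1b1a1"
Compressed length: 16

16


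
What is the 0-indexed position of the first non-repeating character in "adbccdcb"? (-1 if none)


Input: adbccdcb
Character frequencies:
  'a': 1
  'b': 2
  'c': 3
  'd': 2
Scanning left to right for freq == 1:
  Position 0 ('a'): unique! => answer = 0

0


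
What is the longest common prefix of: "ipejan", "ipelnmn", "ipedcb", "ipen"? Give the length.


Words: ipejan, ipelnmn, ipedcb, ipen
  Position 0: all 'i' => match
  Position 1: all 'p' => match
  Position 2: all 'e' => match
  Position 3: ('j', 'l', 'd', 'n') => mismatch, stop
LCP = "ipe" (length 3)

3


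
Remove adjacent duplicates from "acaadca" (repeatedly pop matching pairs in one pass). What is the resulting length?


Input: acaadca
Stack-based adjacent duplicate removal:
  Read 'a': push. Stack: a
  Read 'c': push. Stack: ac
  Read 'a': push. Stack: aca
  Read 'a': matches stack top 'a' => pop. Stack: ac
  Read 'd': push. Stack: acd
  Read 'c': push. Stack: acdc
  Read 'a': push. Stack: acdca
Final stack: "acdca" (length 5)

5


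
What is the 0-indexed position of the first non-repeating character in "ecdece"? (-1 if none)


Input: ecdece
Character frequencies:
  'c': 2
  'd': 1
  'e': 3
Scanning left to right for freq == 1:
  Position 0 ('e'): freq=3, skip
  Position 1 ('c'): freq=2, skip
  Position 2 ('d'): unique! => answer = 2

2


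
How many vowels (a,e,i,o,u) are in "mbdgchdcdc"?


Input: mbdgchdcdc
Checking each character:
  'm' at position 0: consonant
  'b' at position 1: consonant
  'd' at position 2: consonant
  'g' at position 3: consonant
  'c' at position 4: consonant
  'h' at position 5: consonant
  'd' at position 6: consonant
  'c' at position 7: consonant
  'd' at position 8: consonant
  'c' at position 9: consonant
Total vowels: 0

0


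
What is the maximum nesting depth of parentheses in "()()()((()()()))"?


Input: "()()()((()()()))"
Tracking depth:
  Position 0 '(': depth becomes 1
  Position 1 ')': depth becomes 0
  Position 2 '(': depth becomes 1
  Position 3 ')': depth becomes 0
  Position 4 '(': depth becomes 1
  Position 5 ')': depth becomes 0
  Position 6 '(': depth becomes 1
  Position 7 '(': depth becomes 2
  Position 8 '(': depth becomes 3
  Position 9 ')': depth becomes 2
  Position 10 '(': depth becomes 3
  Position 11 ')': depth becomes 2
  Position 12 '(': depth becomes 3
  Position 13 ')': depth becomes 2
  Position 14 ')': depth becomes 1
  Position 15 ')': depth becomes 0
Maximum depth reached: 3

3


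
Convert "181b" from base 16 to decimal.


Input: "181b" in base 16
Positional expansion:
  Digit '1' (value 1) x 16^3 = 4096
  Digit '8' (value 8) x 16^2 = 2048
  Digit '1' (value 1) x 16^1 = 16
  Digit 'b' (value 11) x 16^0 = 11
Sum = 6171

6171


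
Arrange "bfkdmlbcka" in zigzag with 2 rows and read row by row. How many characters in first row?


Zigzag "bfkdmlbcka" into 2 rows:
Placing characters:
  'b' => row 0
  'f' => row 1
  'k' => row 0
  'd' => row 1
  'm' => row 0
  'l' => row 1
  'b' => row 0
  'c' => row 1
  'k' => row 0
  'a' => row 1
Rows:
  Row 0: "bkmbk"
  Row 1: "fdlca"
First row length: 5

5


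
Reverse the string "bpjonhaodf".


Input: bpjonhaodf
Reading characters right to left:
  Position 9: 'f'
  Position 8: 'd'
  Position 7: 'o'
  Position 6: 'a'
  Position 5: 'h'
  Position 4: 'n'
  Position 3: 'o'
  Position 2: 'j'
  Position 1: 'p'
  Position 0: 'b'
Reversed: fdoahnojpb

fdoahnojpb


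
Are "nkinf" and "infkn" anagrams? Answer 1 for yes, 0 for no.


Strings: "nkinf", "infkn"
Sorted first:  fiknn
Sorted second: fiknn
Sorted forms match => anagrams

1


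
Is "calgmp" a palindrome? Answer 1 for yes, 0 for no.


Input: calgmp
Reversed: pmglac
  Compare pos 0 ('c') with pos 5 ('p'): MISMATCH
  Compare pos 1 ('a') with pos 4 ('m'): MISMATCH
  Compare pos 2 ('l') with pos 3 ('g'): MISMATCH
Result: not a palindrome

0


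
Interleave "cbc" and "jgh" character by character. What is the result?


Interleaving "cbc" and "jgh":
  Position 0: 'c' from first, 'j' from second => "cj"
  Position 1: 'b' from first, 'g' from second => "bg"
  Position 2: 'c' from first, 'h' from second => "ch"
Result: cjbgch

cjbgch


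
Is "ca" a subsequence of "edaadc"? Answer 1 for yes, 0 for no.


Check if "ca" is a subsequence of "edaadc"
Greedy scan:
  Position 0 ('e'): no match needed
  Position 1 ('d'): no match needed
  Position 2 ('a'): no match needed
  Position 3 ('a'): no match needed
  Position 4 ('d'): no match needed
  Position 5 ('c'): matches sub[0] = 'c'
Only matched 1/2 characters => not a subsequence

0


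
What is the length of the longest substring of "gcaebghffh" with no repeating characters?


Input: "gcaebghffh"
Sliding window (track last position of each char):
  Position 0 ('g'): window [0,0] length 1 -- new best
  Position 1 ('c'): window [0,1] length 2 -- new best
  Position 2 ('a'): window [0,2] length 3 -- new best
  Position 3 ('e'): window [0,3] length 4 -- new best
  Position 4 ('b'): window [0,4] length 5 -- new best
  Position 5 ('g'): repeat (last at 0), move window start to 1
  Position 5 ('g'): window [1,5] length 5
  Position 6 ('h'): window [1,6] length 6 -- new best
  Position 7 ('f'): window [1,7] length 7 -- new best
  Position 8 ('f'): repeat (last at 7), move window start to 8
  Position 8 ('f'): window [8,8] length 1
  Position 9 ('h'): window [8,9] length 2
Longest substring with no repeats: "caebghf" with length 7

7


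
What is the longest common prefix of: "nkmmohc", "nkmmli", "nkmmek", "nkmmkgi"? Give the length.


Words: nkmmohc, nkmmli, nkmmek, nkmmkgi
  Position 0: all 'n' => match
  Position 1: all 'k' => match
  Position 2: all 'm' => match
  Position 3: all 'm' => match
  Position 4: ('o', 'l', 'e', 'k') => mismatch, stop
LCP = "nkmm" (length 4)

4


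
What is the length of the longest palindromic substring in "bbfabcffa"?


Input: "bbfabcffa"
Checking substrings for palindromes:
  [0:2] "bb" (len 2) => palindrome
  [6:8] "ff" (len 2) => palindrome
Longest palindromic substring: "bb" with length 2

2


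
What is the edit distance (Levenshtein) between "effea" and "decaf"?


Computing edit distance: "effea" -> "decaf"
DP table:
           d    e    c    a    f
      0    1    2    3    4    5
  e   1    1    1    2    3    4
  f   2    2    2    2    3    3
  f   3    3    3    3    3    3
  e   4    4    3    4    4    4
  a   5    5    4    4    4    5
Edit distance = dp[5][5] = 5

5


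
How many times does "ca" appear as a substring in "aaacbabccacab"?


Searching for "ca" in "aaacbabccacab"
Scanning each position:
  Position 0: "aa" => no
  Position 1: "aa" => no
  Position 2: "ac" => no
  Position 3: "cb" => no
  Position 4: "ba" => no
  Position 5: "ab" => no
  Position 6: "bc" => no
  Position 7: "cc" => no
  Position 8: "ca" => MATCH
  Position 9: "ac" => no
  Position 10: "ca" => MATCH
  Position 11: "ab" => no
Total occurrences: 2

2


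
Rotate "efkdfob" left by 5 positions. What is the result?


Input: "efkdfob", rotate left by 5
First 5 characters: "efkdf"
Remaining characters: "ob"
Concatenate remaining + first: "ob" + "efkdf" = "obefkdf"

obefkdf


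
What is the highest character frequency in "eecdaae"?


Input: eecdaae
Character counts:
  'a': 2
  'c': 1
  'd': 1
  'e': 3
Maximum frequency: 3

3


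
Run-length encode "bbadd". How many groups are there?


Input: bbadd
Scanning for consecutive runs:
  Group 1: 'b' x 2 (positions 0-1)
  Group 2: 'a' x 1 (positions 2-2)
  Group 3: 'd' x 2 (positions 3-4)
Total groups: 3

3


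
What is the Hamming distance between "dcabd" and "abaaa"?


Comparing "dcabd" and "abaaa" position by position:
  Position 0: 'd' vs 'a' => differ
  Position 1: 'c' vs 'b' => differ
  Position 2: 'a' vs 'a' => same
  Position 3: 'b' vs 'a' => differ
  Position 4: 'd' vs 'a' => differ
Total differences (Hamming distance): 4

4


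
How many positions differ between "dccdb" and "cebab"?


Comparing "dccdb" and "cebab" position by position:
  Position 0: 'd' vs 'c' => DIFFER
  Position 1: 'c' vs 'e' => DIFFER
  Position 2: 'c' vs 'b' => DIFFER
  Position 3: 'd' vs 'a' => DIFFER
  Position 4: 'b' vs 'b' => same
Positions that differ: 4

4


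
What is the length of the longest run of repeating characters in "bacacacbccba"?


Input: "bacacacbccba"
Scanning for longest run:
  Position 1 ('a'): new char, reset run to 1
  Position 2 ('c'): new char, reset run to 1
  Position 3 ('a'): new char, reset run to 1
  Position 4 ('c'): new char, reset run to 1
  Position 5 ('a'): new char, reset run to 1
  Position 6 ('c'): new char, reset run to 1
  Position 7 ('b'): new char, reset run to 1
  Position 8 ('c'): new char, reset run to 1
  Position 9 ('c'): continues run of 'c', length=2
  Position 10 ('b'): new char, reset run to 1
  Position 11 ('a'): new char, reset run to 1
Longest run: 'c' with length 2

2


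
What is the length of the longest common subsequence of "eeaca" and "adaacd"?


LCS of "eeaca" and "adaacd"
DP table:
           a    d    a    a    c    d
      0    0    0    0    0    0    0
  e   0    0    0    0    0    0    0
  e   0    0    0    0    0    0    0
  a   0    1    1    1    1    1    1
  c   0    1    1    1    1    2    2
  a   0    1    1    2    2    2    2
LCS length = dp[5][6] = 2

2


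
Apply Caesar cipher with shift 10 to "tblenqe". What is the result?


Caesar cipher: shift "tblenqe" by 10
  't' (pos 19) + 10 = pos 3 = 'd'
  'b' (pos 1) + 10 = pos 11 = 'l'
  'l' (pos 11) + 10 = pos 21 = 'v'
  'e' (pos 4) + 10 = pos 14 = 'o'
  'n' (pos 13) + 10 = pos 23 = 'x'
  'q' (pos 16) + 10 = pos 0 = 'a'
  'e' (pos 4) + 10 = pos 14 = 'o'
Result: dlvoxao

dlvoxao


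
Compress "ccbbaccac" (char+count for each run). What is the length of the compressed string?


Input: ccbbaccac
Runs:
  'c' x 2 => "c2"
  'b' x 2 => "b2"
  'a' x 1 => "a1"
  'c' x 2 => "c2"
  'a' x 1 => "a1"
  'c' x 1 => "c1"
Compressed: "c2b2a1c2a1c1"
Compressed length: 12

12


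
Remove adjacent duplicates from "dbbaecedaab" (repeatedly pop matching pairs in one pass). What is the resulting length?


Input: dbbaecedaab
Stack-based adjacent duplicate removal:
  Read 'd': push. Stack: d
  Read 'b': push. Stack: db
  Read 'b': matches stack top 'b' => pop. Stack: d
  Read 'a': push. Stack: da
  Read 'e': push. Stack: dae
  Read 'c': push. Stack: daec
  Read 'e': push. Stack: daece
  Read 'd': push. Stack: daeced
  Read 'a': push. Stack: daeceda
  Read 'a': matches stack top 'a' => pop. Stack: daeced
  Read 'b': push. Stack: daecedb
Final stack: "daecedb" (length 7)

7


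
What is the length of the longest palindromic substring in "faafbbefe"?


Input: "faafbbefe"
Checking substrings for palindromes:
  [0:4] "faaf" (len 4) => palindrome
  [6:9] "efe" (len 3) => palindrome
  [1:3] "aa" (len 2) => palindrome
  [4:6] "bb" (len 2) => palindrome
Longest palindromic substring: "faaf" with length 4

4


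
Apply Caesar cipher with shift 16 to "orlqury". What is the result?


Caesar cipher: shift "orlqury" by 16
  'o' (pos 14) + 16 = pos 4 = 'e'
  'r' (pos 17) + 16 = pos 7 = 'h'
  'l' (pos 11) + 16 = pos 1 = 'b'
  'q' (pos 16) + 16 = pos 6 = 'g'
  'u' (pos 20) + 16 = pos 10 = 'k'
  'r' (pos 17) + 16 = pos 7 = 'h'
  'y' (pos 24) + 16 = pos 14 = 'o'
Result: ehbgkho

ehbgkho


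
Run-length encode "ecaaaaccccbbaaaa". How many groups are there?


Input: ecaaaaccccbbaaaa
Scanning for consecutive runs:
  Group 1: 'e' x 1 (positions 0-0)
  Group 2: 'c' x 1 (positions 1-1)
  Group 3: 'a' x 4 (positions 2-5)
  Group 4: 'c' x 4 (positions 6-9)
  Group 5: 'b' x 2 (positions 10-11)
  Group 6: 'a' x 4 (positions 12-15)
Total groups: 6

6


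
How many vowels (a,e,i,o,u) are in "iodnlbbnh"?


Input: iodnlbbnh
Checking each character:
  'i' at position 0: vowel (running total: 1)
  'o' at position 1: vowel (running total: 2)
  'd' at position 2: consonant
  'n' at position 3: consonant
  'l' at position 4: consonant
  'b' at position 5: consonant
  'b' at position 6: consonant
  'n' at position 7: consonant
  'h' at position 8: consonant
Total vowels: 2

2


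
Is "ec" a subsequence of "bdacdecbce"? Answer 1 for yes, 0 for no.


Check if "ec" is a subsequence of "bdacdecbce"
Greedy scan:
  Position 0 ('b'): no match needed
  Position 1 ('d'): no match needed
  Position 2 ('a'): no match needed
  Position 3 ('c'): no match needed
  Position 4 ('d'): no match needed
  Position 5 ('e'): matches sub[0] = 'e'
  Position 6 ('c'): matches sub[1] = 'c'
  Position 7 ('b'): no match needed
  Position 8 ('c'): no match needed
  Position 9 ('e'): no match needed
All 2 characters matched => is a subsequence

1


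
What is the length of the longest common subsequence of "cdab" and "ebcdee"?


LCS of "cdab" and "ebcdee"
DP table:
           e    b    c    d    e    e
      0    0    0    0    0    0    0
  c   0    0    0    1    1    1    1
  d   0    0    0    1    2    2    2
  a   0    0    0    1    2    2    2
  b   0    0    1    1    2    2    2
LCS length = dp[4][6] = 2

2


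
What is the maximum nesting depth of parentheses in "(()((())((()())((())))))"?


Input: "(()((())((()())((())))))"
Tracking depth:
  Position 0 '(': depth becomes 1
  Position 1 '(': depth becomes 2
  Position 2 ')': depth becomes 1
  Position 3 '(': depth becomes 2
  Position 4 '(': depth becomes 3
  Position 5 '(': depth becomes 4
  Position 6 ')': depth becomes 3
  Position 7 ')': depth becomes 2
  Position 8 '(': depth becomes 3
  Position 9 '(': depth becomes 4
  Position 10 '(': depth becomes 5
  Position 11 ')': depth becomes 4
  Position 12 '(': depth becomes 5
  Position 13 ')': depth becomes 4
  Position 14 ')': depth becomes 3
  Position 15 '(': depth becomes 4
  Position 16 '(': depth becomes 5
  Position 17 '(': depth becomes 6
  Position 18 ')': depth becomes 5
  Position 19 ')': depth becomes 4
  Position 20 ')': depth becomes 3
  Position 21 ')': depth becomes 2
  Position 22 ')': depth becomes 1
  Position 23 ')': depth becomes 0
Maximum depth reached: 6

6


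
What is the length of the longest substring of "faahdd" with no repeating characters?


Input: "faahdd"
Sliding window (track last position of each char):
  Position 0 ('f'): window [0,0] length 1 -- new best
  Position 1 ('a'): window [0,1] length 2 -- new best
  Position 2 ('a'): repeat (last at 1), move window start to 2
  Position 2 ('a'): window [2,2] length 1
  Position 3 ('h'): window [2,3] length 2
  Position 4 ('d'): window [2,4] length 3 -- new best
  Position 5 ('d'): repeat (last at 4), move window start to 5
  Position 5 ('d'): window [5,5] length 1
Longest substring with no repeats: "ahd" with length 3

3


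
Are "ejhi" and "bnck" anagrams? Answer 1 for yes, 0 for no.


Strings: "ejhi", "bnck"
Sorted first:  ehij
Sorted second: bckn
Differ at position 0: 'e' vs 'b' => not anagrams

0


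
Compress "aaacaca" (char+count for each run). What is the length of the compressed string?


Input: aaacaca
Runs:
  'a' x 3 => "a3"
  'c' x 1 => "c1"
  'a' x 1 => "a1"
  'c' x 1 => "c1"
  'a' x 1 => "a1"
Compressed: "a3c1a1c1a1"
Compressed length: 10

10


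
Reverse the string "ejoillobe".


Input: ejoillobe
Reading characters right to left:
  Position 8: 'e'
  Position 7: 'b'
  Position 6: 'o'
  Position 5: 'l'
  Position 4: 'l'
  Position 3: 'i'
  Position 2: 'o'
  Position 1: 'j'
  Position 0: 'e'
Reversed: ebollioje

ebollioje


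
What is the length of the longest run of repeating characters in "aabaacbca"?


Input: "aabaacbca"
Scanning for longest run:
  Position 1 ('a'): continues run of 'a', length=2
  Position 2 ('b'): new char, reset run to 1
  Position 3 ('a'): new char, reset run to 1
  Position 4 ('a'): continues run of 'a', length=2
  Position 5 ('c'): new char, reset run to 1
  Position 6 ('b'): new char, reset run to 1
  Position 7 ('c'): new char, reset run to 1
  Position 8 ('a'): new char, reset run to 1
Longest run: 'a' with length 2

2


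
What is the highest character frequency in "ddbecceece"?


Input: ddbecceece
Character counts:
  'b': 1
  'c': 3
  'd': 2
  'e': 4
Maximum frequency: 4

4


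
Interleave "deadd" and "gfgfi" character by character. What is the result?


Interleaving "deadd" and "gfgfi":
  Position 0: 'd' from first, 'g' from second => "dg"
  Position 1: 'e' from first, 'f' from second => "ef"
  Position 2: 'a' from first, 'g' from second => "ag"
  Position 3: 'd' from first, 'f' from second => "df"
  Position 4: 'd' from first, 'i' from second => "di"
Result: dgefagdfdi

dgefagdfdi


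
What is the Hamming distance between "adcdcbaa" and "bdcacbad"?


Comparing "adcdcbaa" and "bdcacbad" position by position:
  Position 0: 'a' vs 'b' => differ
  Position 1: 'd' vs 'd' => same
  Position 2: 'c' vs 'c' => same
  Position 3: 'd' vs 'a' => differ
  Position 4: 'c' vs 'c' => same
  Position 5: 'b' vs 'b' => same
  Position 6: 'a' vs 'a' => same
  Position 7: 'a' vs 'd' => differ
Total differences (Hamming distance): 3

3


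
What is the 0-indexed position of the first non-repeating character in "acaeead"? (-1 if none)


Input: acaeead
Character frequencies:
  'a': 3
  'c': 1
  'd': 1
  'e': 2
Scanning left to right for freq == 1:
  Position 0 ('a'): freq=3, skip
  Position 1 ('c'): unique! => answer = 1

1


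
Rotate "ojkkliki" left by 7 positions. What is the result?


Input: "ojkkliki", rotate left by 7
First 7 characters: "ojkklik"
Remaining characters: "i"
Concatenate remaining + first: "i" + "ojkklik" = "iojkklik"

iojkklik


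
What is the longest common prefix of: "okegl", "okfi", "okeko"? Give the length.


Words: okegl, okfi, okeko
  Position 0: all 'o' => match
  Position 1: all 'k' => match
  Position 2: ('e', 'f', 'e') => mismatch, stop
LCP = "ok" (length 2)

2


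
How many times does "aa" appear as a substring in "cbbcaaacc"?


Searching for "aa" in "cbbcaaacc"
Scanning each position:
  Position 0: "cb" => no
  Position 1: "bb" => no
  Position 2: "bc" => no
  Position 3: "ca" => no
  Position 4: "aa" => MATCH
  Position 5: "aa" => MATCH
  Position 6: "ac" => no
  Position 7: "cc" => no
Total occurrences: 2

2


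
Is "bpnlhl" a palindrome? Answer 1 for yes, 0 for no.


Input: bpnlhl
Reversed: lhlnpb
  Compare pos 0 ('b') with pos 5 ('l'): MISMATCH
  Compare pos 1 ('p') with pos 4 ('h'): MISMATCH
  Compare pos 2 ('n') with pos 3 ('l'): MISMATCH
Result: not a palindrome

0


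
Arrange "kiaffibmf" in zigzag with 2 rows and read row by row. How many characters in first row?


Zigzag "kiaffibmf" into 2 rows:
Placing characters:
  'k' => row 0
  'i' => row 1
  'a' => row 0
  'f' => row 1
  'f' => row 0
  'i' => row 1
  'b' => row 0
  'm' => row 1
  'f' => row 0
Rows:
  Row 0: "kafbf"
  Row 1: "ifim"
First row length: 5

5


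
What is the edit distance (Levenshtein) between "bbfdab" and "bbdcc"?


Computing edit distance: "bbfdab" -> "bbdcc"
DP table:
           b    b    d    c    c
      0    1    2    3    4    5
  b   1    0    1    2    3    4
  b   2    1    0    1    2    3
  f   3    2    1    1    2    3
  d   4    3    2    1    2    3
  a   5    4    3    2    2    3
  b   6    5    4    3    3    3
Edit distance = dp[6][5] = 3

3


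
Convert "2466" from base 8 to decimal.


Input: "2466" in base 8
Positional expansion:
  Digit '2' (value 2) x 8^3 = 1024
  Digit '4' (value 4) x 8^2 = 256
  Digit '6' (value 6) x 8^1 = 48
  Digit '6' (value 6) x 8^0 = 6
Sum = 1334

1334


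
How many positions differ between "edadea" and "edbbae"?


Comparing "edadea" and "edbbae" position by position:
  Position 0: 'e' vs 'e' => same
  Position 1: 'd' vs 'd' => same
  Position 2: 'a' vs 'b' => DIFFER
  Position 3: 'd' vs 'b' => DIFFER
  Position 4: 'e' vs 'a' => DIFFER
  Position 5: 'a' vs 'e' => DIFFER
Positions that differ: 4

4


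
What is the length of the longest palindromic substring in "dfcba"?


Input: "dfcba"
Checking substrings for palindromes:
  No multi-char palindromic substrings found
Longest palindromic substring: "d" with length 1

1


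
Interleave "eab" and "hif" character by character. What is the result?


Interleaving "eab" and "hif":
  Position 0: 'e' from first, 'h' from second => "eh"
  Position 1: 'a' from first, 'i' from second => "ai"
  Position 2: 'b' from first, 'f' from second => "bf"
Result: ehaibf

ehaibf


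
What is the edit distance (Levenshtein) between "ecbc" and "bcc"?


Computing edit distance: "ecbc" -> "bcc"
DP table:
           b    c    c
      0    1    2    3
  e   1    1    2    3
  c   2    2    1    2
  b   3    2    2    2
  c   4    3    2    2
Edit distance = dp[4][3] = 2

2


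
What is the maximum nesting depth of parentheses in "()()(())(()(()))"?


Input: "()()(())(()(()))"
Tracking depth:
  Position 0 '(': depth becomes 1
  Position 1 ')': depth becomes 0
  Position 2 '(': depth becomes 1
  Position 3 ')': depth becomes 0
  Position 4 '(': depth becomes 1
  Position 5 '(': depth becomes 2
  Position 6 ')': depth becomes 1
  Position 7 ')': depth becomes 0
  Position 8 '(': depth becomes 1
  Position 9 '(': depth becomes 2
  Position 10 ')': depth becomes 1
  Position 11 '(': depth becomes 2
  Position 12 '(': depth becomes 3
  Position 13 ')': depth becomes 2
  Position 14 ')': depth becomes 1
  Position 15 ')': depth becomes 0
Maximum depth reached: 3

3


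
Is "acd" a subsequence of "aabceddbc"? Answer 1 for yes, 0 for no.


Check if "acd" is a subsequence of "aabceddbc"
Greedy scan:
  Position 0 ('a'): matches sub[0] = 'a'
  Position 1 ('a'): no match needed
  Position 2 ('b'): no match needed
  Position 3 ('c'): matches sub[1] = 'c'
  Position 4 ('e'): no match needed
  Position 5 ('d'): matches sub[2] = 'd'
  Position 6 ('d'): no match needed
  Position 7 ('b'): no match needed
  Position 8 ('c'): no match needed
All 3 characters matched => is a subsequence

1


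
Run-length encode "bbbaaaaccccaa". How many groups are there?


Input: bbbaaaaccccaa
Scanning for consecutive runs:
  Group 1: 'b' x 3 (positions 0-2)
  Group 2: 'a' x 4 (positions 3-6)
  Group 3: 'c' x 4 (positions 7-10)
  Group 4: 'a' x 2 (positions 11-12)
Total groups: 4

4


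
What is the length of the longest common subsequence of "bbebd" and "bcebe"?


LCS of "bbebd" and "bcebe"
DP table:
           b    c    e    b    e
      0    0    0    0    0    0
  b   0    1    1    1    1    1
  b   0    1    1    1    2    2
  e   0    1    1    2    2    3
  b   0    1    1    2    3    3
  d   0    1    1    2    3    3
LCS length = dp[5][5] = 3

3


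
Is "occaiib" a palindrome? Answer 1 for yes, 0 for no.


Input: occaiib
Reversed: biiacco
  Compare pos 0 ('o') with pos 6 ('b'): MISMATCH
  Compare pos 1 ('c') with pos 5 ('i'): MISMATCH
  Compare pos 2 ('c') with pos 4 ('i'): MISMATCH
Result: not a palindrome

0


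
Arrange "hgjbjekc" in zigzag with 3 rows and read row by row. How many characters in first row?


Zigzag "hgjbjekc" into 3 rows:
Placing characters:
  'h' => row 0
  'g' => row 1
  'j' => row 2
  'b' => row 1
  'j' => row 0
  'e' => row 1
  'k' => row 2
  'c' => row 1
Rows:
  Row 0: "hj"
  Row 1: "gbec"
  Row 2: "jk"
First row length: 2

2


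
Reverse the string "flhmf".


Input: flhmf
Reading characters right to left:
  Position 4: 'f'
  Position 3: 'm'
  Position 2: 'h'
  Position 1: 'l'
  Position 0: 'f'
Reversed: fmhlf

fmhlf


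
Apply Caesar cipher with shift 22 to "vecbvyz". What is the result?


Caesar cipher: shift "vecbvyz" by 22
  'v' (pos 21) + 22 = pos 17 = 'r'
  'e' (pos 4) + 22 = pos 0 = 'a'
  'c' (pos 2) + 22 = pos 24 = 'y'
  'b' (pos 1) + 22 = pos 23 = 'x'
  'v' (pos 21) + 22 = pos 17 = 'r'
  'y' (pos 24) + 22 = pos 20 = 'u'
  'z' (pos 25) + 22 = pos 21 = 'v'
Result: rayxruv

rayxruv


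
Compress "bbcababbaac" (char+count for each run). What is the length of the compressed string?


Input: bbcababbaac
Runs:
  'b' x 2 => "b2"
  'c' x 1 => "c1"
  'a' x 1 => "a1"
  'b' x 1 => "b1"
  'a' x 1 => "a1"
  'b' x 2 => "b2"
  'a' x 2 => "a2"
  'c' x 1 => "c1"
Compressed: "b2c1a1b1a1b2a2c1"
Compressed length: 16

16


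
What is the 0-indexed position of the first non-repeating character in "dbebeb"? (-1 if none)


Input: dbebeb
Character frequencies:
  'b': 3
  'd': 1
  'e': 2
Scanning left to right for freq == 1:
  Position 0 ('d'): unique! => answer = 0

0


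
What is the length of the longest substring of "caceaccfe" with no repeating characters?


Input: "caceaccfe"
Sliding window (track last position of each char):
  Position 0 ('c'): window [0,0] length 1 -- new best
  Position 1 ('a'): window [0,1] length 2 -- new best
  Position 2 ('c'): repeat (last at 0), move window start to 1
  Position 2 ('c'): window [1,2] length 2
  Position 3 ('e'): window [1,3] length 3 -- new best
  Position 4 ('a'): repeat (last at 1), move window start to 2
  Position 4 ('a'): window [2,4] length 3
  Position 5 ('c'): repeat (last at 2), move window start to 3
  Position 5 ('c'): window [3,5] length 3
  Position 6 ('c'): repeat (last at 5), move window start to 6
  Position 6 ('c'): window [6,6] length 1
  Position 7 ('f'): window [6,7] length 2
  Position 8 ('e'): window [6,8] length 3
Longest substring with no repeats: "ace" with length 3

3


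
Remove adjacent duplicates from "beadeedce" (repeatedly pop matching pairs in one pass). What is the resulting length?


Input: beadeedce
Stack-based adjacent duplicate removal:
  Read 'b': push. Stack: b
  Read 'e': push. Stack: be
  Read 'a': push. Stack: bea
  Read 'd': push. Stack: bead
  Read 'e': push. Stack: beade
  Read 'e': matches stack top 'e' => pop. Stack: bead
  Read 'd': matches stack top 'd' => pop. Stack: bea
  Read 'c': push. Stack: beac
  Read 'e': push. Stack: beace
Final stack: "beace" (length 5)

5


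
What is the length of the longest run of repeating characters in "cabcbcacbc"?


Input: "cabcbcacbc"
Scanning for longest run:
  Position 1 ('a'): new char, reset run to 1
  Position 2 ('b'): new char, reset run to 1
  Position 3 ('c'): new char, reset run to 1
  Position 4 ('b'): new char, reset run to 1
  Position 5 ('c'): new char, reset run to 1
  Position 6 ('a'): new char, reset run to 1
  Position 7 ('c'): new char, reset run to 1
  Position 8 ('b'): new char, reset run to 1
  Position 9 ('c'): new char, reset run to 1
Longest run: 'c' with length 1

1


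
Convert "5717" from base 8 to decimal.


Input: "5717" in base 8
Positional expansion:
  Digit '5' (value 5) x 8^3 = 2560
  Digit '7' (value 7) x 8^2 = 448
  Digit '1' (value 1) x 8^1 = 8
  Digit '7' (value 7) x 8^0 = 7
Sum = 3023

3023


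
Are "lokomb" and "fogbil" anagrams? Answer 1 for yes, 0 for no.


Strings: "lokomb", "fogbil"
Sorted first:  bklmoo
Sorted second: bfgilo
Differ at position 1: 'k' vs 'f' => not anagrams

0


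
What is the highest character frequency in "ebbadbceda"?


Input: ebbadbceda
Character counts:
  'a': 2
  'b': 3
  'c': 1
  'd': 2
  'e': 2
Maximum frequency: 3

3


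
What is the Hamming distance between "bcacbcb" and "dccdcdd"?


Comparing "bcacbcb" and "dccdcdd" position by position:
  Position 0: 'b' vs 'd' => differ
  Position 1: 'c' vs 'c' => same
  Position 2: 'a' vs 'c' => differ
  Position 3: 'c' vs 'd' => differ
  Position 4: 'b' vs 'c' => differ
  Position 5: 'c' vs 'd' => differ
  Position 6: 'b' vs 'd' => differ
Total differences (Hamming distance): 6

6


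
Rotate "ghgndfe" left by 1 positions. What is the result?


Input: "ghgndfe", rotate left by 1
First 1 characters: "g"
Remaining characters: "hgndfe"
Concatenate remaining + first: "hgndfe" + "g" = "hgndfeg"

hgndfeg


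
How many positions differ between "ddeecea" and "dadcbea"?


Comparing "ddeecea" and "dadcbea" position by position:
  Position 0: 'd' vs 'd' => same
  Position 1: 'd' vs 'a' => DIFFER
  Position 2: 'e' vs 'd' => DIFFER
  Position 3: 'e' vs 'c' => DIFFER
  Position 4: 'c' vs 'b' => DIFFER
  Position 5: 'e' vs 'e' => same
  Position 6: 'a' vs 'a' => same
Positions that differ: 4

4


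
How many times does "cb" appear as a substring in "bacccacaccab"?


Searching for "cb" in "bacccacaccab"
Scanning each position:
  Position 0: "ba" => no
  Position 1: "ac" => no
  Position 2: "cc" => no
  Position 3: "cc" => no
  Position 4: "ca" => no
  Position 5: "ac" => no
  Position 6: "ca" => no
  Position 7: "ac" => no
  Position 8: "cc" => no
  Position 9: "ca" => no
  Position 10: "ab" => no
Total occurrences: 0

0


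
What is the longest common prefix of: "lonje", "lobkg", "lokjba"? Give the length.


Words: lonje, lobkg, lokjba
  Position 0: all 'l' => match
  Position 1: all 'o' => match
  Position 2: ('n', 'b', 'k') => mismatch, stop
LCP = "lo" (length 2)

2


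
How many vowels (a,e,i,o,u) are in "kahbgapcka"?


Input: kahbgapcka
Checking each character:
  'k' at position 0: consonant
  'a' at position 1: vowel (running total: 1)
  'h' at position 2: consonant
  'b' at position 3: consonant
  'g' at position 4: consonant
  'a' at position 5: vowel (running total: 2)
  'p' at position 6: consonant
  'c' at position 7: consonant
  'k' at position 8: consonant
  'a' at position 9: vowel (running total: 3)
Total vowels: 3

3


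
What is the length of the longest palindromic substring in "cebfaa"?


Input: "cebfaa"
Checking substrings for palindromes:
  [4:6] "aa" (len 2) => palindrome
Longest palindromic substring: "aa" with length 2

2


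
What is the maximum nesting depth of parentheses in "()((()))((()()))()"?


Input: "()((()))((()()))()"
Tracking depth:
  Position 0 '(': depth becomes 1
  Position 1 ')': depth becomes 0
  Position 2 '(': depth becomes 1
  Position 3 '(': depth becomes 2
  Position 4 '(': depth becomes 3
  Position 5 ')': depth becomes 2
  Position 6 ')': depth becomes 1
  Position 7 ')': depth becomes 0
  Position 8 '(': depth becomes 1
  Position 9 '(': depth becomes 2
  Position 10 '(': depth becomes 3
  Position 11 ')': depth becomes 2
  Position 12 '(': depth becomes 3
  Position 13 ')': depth becomes 2
  Position 14 ')': depth becomes 1
  Position 15 ')': depth becomes 0
  Position 16 '(': depth becomes 1
  Position 17 ')': depth becomes 0
Maximum depth reached: 3

3


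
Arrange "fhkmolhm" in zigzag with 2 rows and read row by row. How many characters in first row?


Zigzag "fhkmolhm" into 2 rows:
Placing characters:
  'f' => row 0
  'h' => row 1
  'k' => row 0
  'm' => row 1
  'o' => row 0
  'l' => row 1
  'h' => row 0
  'm' => row 1
Rows:
  Row 0: "fkoh"
  Row 1: "hmlm"
First row length: 4

4


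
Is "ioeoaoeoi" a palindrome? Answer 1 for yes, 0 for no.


Input: ioeoaoeoi
Reversed: ioeoaoeoi
  Compare pos 0 ('i') with pos 8 ('i'): match
  Compare pos 1 ('o') with pos 7 ('o'): match
  Compare pos 2 ('e') with pos 6 ('e'): match
  Compare pos 3 ('o') with pos 5 ('o'): match
Result: palindrome

1


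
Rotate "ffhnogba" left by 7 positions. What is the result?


Input: "ffhnogba", rotate left by 7
First 7 characters: "ffhnogb"
Remaining characters: "a"
Concatenate remaining + first: "a" + "ffhnogb" = "affhnogb"

affhnogb


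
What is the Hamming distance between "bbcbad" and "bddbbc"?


Comparing "bbcbad" and "bddbbc" position by position:
  Position 0: 'b' vs 'b' => same
  Position 1: 'b' vs 'd' => differ
  Position 2: 'c' vs 'd' => differ
  Position 3: 'b' vs 'b' => same
  Position 4: 'a' vs 'b' => differ
  Position 5: 'd' vs 'c' => differ
Total differences (Hamming distance): 4

4


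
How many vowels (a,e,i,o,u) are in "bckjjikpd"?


Input: bckjjikpd
Checking each character:
  'b' at position 0: consonant
  'c' at position 1: consonant
  'k' at position 2: consonant
  'j' at position 3: consonant
  'j' at position 4: consonant
  'i' at position 5: vowel (running total: 1)
  'k' at position 6: consonant
  'p' at position 7: consonant
  'd' at position 8: consonant
Total vowels: 1

1


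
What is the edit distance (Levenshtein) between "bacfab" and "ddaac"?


Computing edit distance: "bacfab" -> "ddaac"
DP table:
           d    d    a    a    c
      0    1    2    3    4    5
  b   1    1    2    3    4    5
  a   2    2    2    2    3    4
  c   3    3    3    3    3    3
  f   4    4    4    4    4    4
  a   5    5    5    4    4    5
  b   6    6    6    5    5    5
Edit distance = dp[6][5] = 5

5


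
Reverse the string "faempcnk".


Input: faempcnk
Reading characters right to left:
  Position 7: 'k'
  Position 6: 'n'
  Position 5: 'c'
  Position 4: 'p'
  Position 3: 'm'
  Position 2: 'e'
  Position 1: 'a'
  Position 0: 'f'
Reversed: kncpmeaf

kncpmeaf
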